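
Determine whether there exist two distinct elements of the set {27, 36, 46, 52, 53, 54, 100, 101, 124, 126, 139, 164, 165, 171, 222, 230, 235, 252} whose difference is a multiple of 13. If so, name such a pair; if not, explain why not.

Reduce each element mod 13: 27↦1, 36↦10, 46↦7, 52↦0, 53↦1, 54↦2, 100↦9, 101↦10, 124↦7, 126↦9, 139↦9, 164↦8, 165↦9, 171↦2, 222↦1, 230↦9, 235↦1, 252↦5. The residue 1 repeats (at 27 and 53), and 53 − 27 = 26 = 2·13.

Yes: 27 and 53.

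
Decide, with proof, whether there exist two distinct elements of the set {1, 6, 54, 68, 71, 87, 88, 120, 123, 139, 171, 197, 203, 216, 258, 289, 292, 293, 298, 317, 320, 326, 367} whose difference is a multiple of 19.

The pair (6, 120) works.

6 mod 19 = 6 and 120 mod 19 = 6, so 120 − 6 = 114 = 6·19.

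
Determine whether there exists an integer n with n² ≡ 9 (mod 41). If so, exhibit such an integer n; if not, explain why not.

n = 38

Take n = 38. Then 38² = 1444 = 35·41 + 9, so 38² ≡ 9 (mod 41).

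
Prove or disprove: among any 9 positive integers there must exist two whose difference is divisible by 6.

Yes, this is always true.

Each integer lies in one of the 6 residue classes modulo 6.
Placing 9 integers into 6 classes, some class receives at least two — say a and b.
Their difference a − b is then a multiple of 6.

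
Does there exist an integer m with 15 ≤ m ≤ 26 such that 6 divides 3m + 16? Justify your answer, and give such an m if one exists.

The values of 3m + 16 for m = 15, 16, …, 26 are 61, 64, 67, 70, 73, 76, 79, 82, 85, 88, 91, 94; reduced mod 6 these are 1, 4, 1, 4, 1, 4, 1, 4, 1, 4, 1, 4.
Since 0 is absent from this list, 6 ∤ 3m + 16 for every m with 15 ≤ m ≤ 26.

No such integer m in that range exists.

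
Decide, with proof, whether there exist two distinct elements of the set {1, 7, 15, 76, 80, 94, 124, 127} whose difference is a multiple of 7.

The pair (1, 15) works.

Both 1 and 15 leave remainder 1 on division by 7; their difference 14 = 2·7 is a multiple of 7.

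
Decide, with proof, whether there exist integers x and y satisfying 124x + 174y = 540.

Since gcd(124, 174) = 2 and 540 = 2·270, Bézout's identity guarantees a solution.
Dividing through by 2 reduces the equation to 62x + 87y = 270.
Run the Euclidean algorithm on 87 and 62: 87 = 1·62 + 25, 62 = 2·25 + 12, 25 = 2·12 + 1, 12 = 12·1 + 0.
Unwinding: 1 = 25 − 2·12 = 25 − 2·(62 − 2·25) = −2·62 + 5·25 = −2·62 + 5·(87 − 1·62) = 5·87 − 7·62, i.e. 62·(-7) + 87·5 = 1.
Multiplying through by 270: x = (-7)·270 = -1890, y = 5·270 = 1350 is a solution.
Adding 22·87 to x and subtracting 22·62 from y gives the tidier solution (24, -14).
Check: 124·24 + 174·(-14) = 2976 − 2436 = 540. ✓

x = 24, y = -14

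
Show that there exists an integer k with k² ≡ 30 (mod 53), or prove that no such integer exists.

There is no such integer.

53 is prime, so by Euler's criterion 30 is a square mod 53 iff 30^((53−1)/2) = 30^26 ≡ 1 (mod 53).
Repeated squaring mod 53: 30^2 = 900 ≡ 52; 30^4 ≡ 52² = 2704 ≡ 1; 30^8 ≡ 1² = 1 ≡ 1; 30^16 ≡ 1² = 1 ≡ 1.
Since 26 = 16 + 8 + 2, 30^26 ≡ 1 · 1 · 52; multiplying out mod 53: 1·1 = 1 ≡ 1, then 1·52 = 52 ≡ 52. Thus 30^26 ≡ 52 ≡ −1 (mod 53).
By Euler's criterion 30 is a quadratic non-residue mod 53: no k satisfies k² ≡ 30 (mod 53).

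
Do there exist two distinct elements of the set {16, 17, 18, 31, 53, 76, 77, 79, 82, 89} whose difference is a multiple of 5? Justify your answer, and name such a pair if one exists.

The pair (16, 31) works.

Both 16 and 31 leave remainder 1 on division by 5; their difference 15 = 3·5 is a multiple of 5.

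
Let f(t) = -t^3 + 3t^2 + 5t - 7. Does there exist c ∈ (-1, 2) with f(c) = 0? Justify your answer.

f(-1) = -8 and f(2) = 7, which have opposite signs.
As a polynomial, f is continuous on every closed interval.
By the Intermediate Value Theorem f must vanish at some point of (-1, 2).

Yes, such a c exists.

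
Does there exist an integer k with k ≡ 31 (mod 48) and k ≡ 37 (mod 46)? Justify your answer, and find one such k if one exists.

The moduli are not coprime: gcd(48, 46) = 2. Compatibility requires 2 ∣ (37 − 31) = 6, which holds, so solutions exist.
Step through k = 31, 31 + 48, 31 + 2·48, …: the values 31, 79, 127, 175 reduce mod 46 to 31, 33, 35, 37. The value 175 hits 37.
Check: 175 mod 48 = 31, 175 mod 46 = 37. ✓

k = 175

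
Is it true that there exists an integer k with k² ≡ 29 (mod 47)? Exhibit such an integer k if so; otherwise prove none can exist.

There is no such integer.

Apply Euler's criterion with the prime 47: 29 is a quadratic residue iff 29^23 ≡ 1 (mod 47), and a non-residue iff it is ≡ −1.
Squaring successively (mod 47): 29^2 = 841 ≡ 42; 29^4 ≡ 42² = 1764 ≡ 25; 29^8 ≡ 25² = 625 ≡ 14; 29^16 ≡ 14² = 196 ≡ 8.
Since 23 = 16 + 4 + 2 + 1, 29^23 ≡ 8 · 25 · 42 · 29; multiplying out mod 47: 8·25 = 200 ≡ 12, then 12·42 = 504 ≡ 34, then 34·29 = 986 ≡ 46. Thus 29^23 ≡ 46 ≡ −1 (mod 47).
The value −1 means 29 is a non-residue modulo 47, so k² ≡ 29 (mod 47) is impossible.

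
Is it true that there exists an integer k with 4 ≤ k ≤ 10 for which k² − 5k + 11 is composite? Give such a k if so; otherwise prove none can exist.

At k = 7: 7² − 5·7 + 11 = 25 = 5·5, which is composite.

k = 7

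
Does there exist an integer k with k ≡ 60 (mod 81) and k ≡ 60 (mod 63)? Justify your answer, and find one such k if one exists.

k = 60

Here gcd(81, 63) = 9, and both 60 and 60 leave remainder 6 mod 9, so the system is consistent.
In fact k = 60 itself already satisfies 60 mod 63 = 60.
Check: 60 mod 81 = 60, 60 mod 63 = 60. ✓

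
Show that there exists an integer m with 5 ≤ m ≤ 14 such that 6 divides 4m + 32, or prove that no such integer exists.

m = 7

Scanning upward from m = 5 gives 52, 56, none divisible by 6. Try m = 7: 4·7 + 32 = 60 = 10·6, which is divisible by 6.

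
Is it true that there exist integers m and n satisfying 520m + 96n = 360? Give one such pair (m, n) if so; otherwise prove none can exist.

m = 9, n = -45

Every value of 520m + 96n is a multiple of gcd(520, 96) = 8; since 8 ∣ 360, solutions exist.
Dividing through by 8 reduces the equation to 65m + 12n = 45.
Run the Euclidean algorithm on 65 and 12: 65 = 5·12 + 5, 12 = 2·5 + 2, 5 = 2·2 + 1, 2 = 2·1 + 0.
Working back up the chain: 1 = 5 − 2·2 = 5 − 2·(12 − 2·5) = −2·12 + 5·5 = −2·12 + 5·(65 − 5·12) = 5·65 − 27·12. So 65·5 + 12·(-27) = 1.
Scaling by 45 gives the particular solution (m, n) = (225, -1215).
The general solution is m = 225 + 12k, n = -1215 − 65k; taking k = -18 gives the smaller pair m = 9, n = -45.
Indeed 520·9 + 96·(-45) = 4680 − 4320 = 360.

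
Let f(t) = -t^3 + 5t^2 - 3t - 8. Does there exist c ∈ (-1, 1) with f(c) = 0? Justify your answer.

Such a root exists.

f(-1) = 1 and f(1) = -7, which have opposite signs.
As a polynomial, f is continuous on every closed interval.
The Intermediate Value Theorem then guarantees some c ∈ (-1, 1) with f(c) = 0.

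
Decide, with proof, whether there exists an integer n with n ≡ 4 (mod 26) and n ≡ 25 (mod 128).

gcd(26, 128) = 2. If n ≡ 4 (mod 26) and n ≡ 25 (mod 128), then n ≡ 4 (mod 2) and n ≡ 25 (mod 2).
But 4 mod 2 = 0 while 25 mod 2 = 1, a contradiction.
Hence the system has no solution.

There is no such integer.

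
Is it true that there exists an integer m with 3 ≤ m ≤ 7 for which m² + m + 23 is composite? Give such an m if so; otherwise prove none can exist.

At m = 6: 6² + 6 + 23 = 65 = 5·13, which is composite.

m = 6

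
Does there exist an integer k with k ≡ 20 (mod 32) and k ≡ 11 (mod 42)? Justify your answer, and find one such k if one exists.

Both moduli are multiples of 2 = gcd(32, 42), so any solution would satisfy k ≡ 20 and k ≡ 11 modulo 2 simultaneously.
However 20 ≡ 0 and 11 ≡ 1 (mod 2), and 0 ≠ 1.
Therefore no such k exists.

No, no such integer exists.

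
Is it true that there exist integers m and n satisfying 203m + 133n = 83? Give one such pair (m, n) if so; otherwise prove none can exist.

There are no such integers.

Any value of 203m + 133n is a multiple of gcd(203, 133) = 7.
But 83 = 7·11 + 6, so 7 ∤ 83.
Therefore 203m + 133n = 83 has no solution in integers.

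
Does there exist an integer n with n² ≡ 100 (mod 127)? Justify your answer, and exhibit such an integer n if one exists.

Take n = 117. Then 117² = 13689 = 107·127 + 100, so 117² ≡ 100 (mod 127).

n = 117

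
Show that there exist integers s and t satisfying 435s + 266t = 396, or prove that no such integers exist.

s = 144, t = -234

435 and 266 are coprime, so 435s + 266t ranges over all of ℤ.
Euclidean algorithm: 435 = 1·266 + 169, 266 = 1·169 + 97, 169 = 1·97 + 72, 97 = 1·72 + 25, 72 = 2·25 + 22, 25 = 1·22 + 3, 22 = 7·3 + 1, 3 = 3·1 + 0.
Unwinding: 1 = 22 − 7·3 = 22 − 7·(25 − 1·22) = −7·25 + 8·22 = −7·25 + 8·(72 − 2·25) = 8·72 − 23·25 = 8·72 − 23·(97 − 1·72) = −23·97 + 31·72 = −23·97 + 31·(169 − 1·97) = 31·169 − 54·97 = 31·169 − 54·(266 − 1·169) = −54·266 + 85·169 = −54·266 + 85·(435 − 1·266) = 85·435 − 139·266, i.e. 435·85 + 266·(-139) = 1.
Scaling by 396 gives the particular solution (s, t) = (33660, -55044).
Subtracting 126·266 from s and adding 126·435 to t gives the tidier solution (144, -234).
Indeed 435·144 + 266·(-234) = 62640 − 62244 = 396.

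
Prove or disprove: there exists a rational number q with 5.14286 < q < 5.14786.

q = 175/34

Scale by 34: the interval becomes (174.85724, 175.02724), which contains the integer 175.
Dividing back, 5.14286 < 175/34 < 5.14786, and 175/34 is rational.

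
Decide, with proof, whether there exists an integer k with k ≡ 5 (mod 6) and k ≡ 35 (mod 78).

gcd(6, 78) = 6. A simultaneous solution exists iff 5 ≡ 35 (mod 6); here 5 mod 6 = 5 = 35 mod 6, so it does.
Step through k = 5, 5 + 6, 5 + 2·6, …: the values 5, 11, 17, 23, 29, 35 reduce mod 78 to 5, 11, 17, 23, 29, 35. The value 35 hits 35.
Indeed 35 ≡ 5 (mod 6) and 35 ≡ 35 (mod 78).

k = 35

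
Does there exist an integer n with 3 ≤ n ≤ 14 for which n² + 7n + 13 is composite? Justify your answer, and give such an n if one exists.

n = 7

At n = 7: 7² + 7·7 + 13 = 111 = 3·37, which is composite.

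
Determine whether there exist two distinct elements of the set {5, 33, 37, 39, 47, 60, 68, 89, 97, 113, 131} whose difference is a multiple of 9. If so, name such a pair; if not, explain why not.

Reduce each element mod 9: 5↦5, 33↦6, 37↦1, 39↦3, 47↦2, 60↦6, 68↦5, 89↦8, 97↦7, 113↦5, 131↦5. The residue 5 repeats (at 5 and 68), and 68 − 5 = 63 = 7·9.

5 and 68 are such a pair.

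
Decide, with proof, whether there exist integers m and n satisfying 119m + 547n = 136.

m = 470, n = -102

119 and 547 are coprime, so 119m + 547n ranges over all of ℤ.
Euclidean algorithm: 547 = 4·119 + 71, 119 = 1·71 + 48, 71 = 1·48 + 23, 48 = 2·23 + 2, 23 = 11·2 + 1, 2 = 2·1 + 0.
Working back up the chain: 1 = 23 − 11·2 = 23 − 11·(48 − 2·23) = −11·48 + 23·23 = −11·48 + 23·(71 − 1·48) = 23·71 − 34·48 = 23·71 − 34·(119 − 1·71) = −34·119 + 57·71 = −34·119 + 57·(547 − 4·119) = 57·547 − 262·119. So 119·(-262) + 547·57 = 1.
Scaling by 136 gives the particular solution (m, n) = (-35632, 7752).
Adding 66·547 to m and subtracting 66·119 from n gives the tidier solution (470, -102).
Indeed 119·470 + 547·(-102) = 55930 − 55794 = 136.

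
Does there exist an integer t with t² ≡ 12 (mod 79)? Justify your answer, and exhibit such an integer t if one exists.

Apply Euler's criterion with the prime 79: 12 is a quadratic residue iff 12^39 ≡ 1 (mod 79), and a non-residue iff it is ≡ −1.
Squaring successively (mod 79): 12^2 = 144 ≡ 65; 12^4 ≡ 65² = 4225 ≡ 38; 12^8 ≡ 38² = 1444 ≡ 22; 12^16 ≡ 22² = 484 ≡ 10; 12^32 ≡ 10² = 100 ≡ 21.
Since 39 = 32 + 4 + 2 + 1, 12^39 ≡ 21 · 38 · 65 · 12; multiplying out mod 79: 21·38 = 798 ≡ 8, then 8·65 = 520 ≡ 46, then 46·12 = 552 ≡ 78. Thus 12^39 ≡ 78 ≡ −1 (mod 79).
The value −1 means 12 is a non-residue modulo 79, so t² ≡ 12 (mod 79) is impossible.

No, no such integer exists.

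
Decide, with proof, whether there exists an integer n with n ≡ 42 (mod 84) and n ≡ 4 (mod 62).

gcd(84, 62) = 2. A simultaneous solution exists iff 42 ≡ 4 (mod 2); here 42 mod 2 = 0 = 4 mod 2, so it does.
Write n = 42 + 84t. Then 84t ≡ 4 − 42 ≡ 24 (mod 62); dividing through by 2 gives 42t ≡ 12 (mod 31).
42 ≡ 11 (mod 31), so this reads 11t ≡ 12 (mod 31). Note 11·17 = 187 ≡ 1 (mod 31) (as 187 − 1 = 6·31), so 11⁻¹ ≡ 17.
Multiplying by 17: t ≡ 17·12 = 204 ≡ 18 (mod 31).
Then n = 42 + 84·18 = 1554.
Indeed 1554 ≡ 42 (mod 84) and 1554 ≡ 4 (mod 62).

n = 1554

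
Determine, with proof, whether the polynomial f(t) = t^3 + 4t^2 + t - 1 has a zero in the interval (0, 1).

f(0) = -1 and f(1) = 5, which have opposite signs.
Since f is a polynomial it is continuous on [0, 1].
By the Intermediate Value Theorem f must vanish at some point of (0, 1).

Yes, f has a root in the interval.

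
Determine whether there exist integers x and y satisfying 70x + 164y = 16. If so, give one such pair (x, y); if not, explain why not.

x = 26, y = -11

Every value of 70x + 164y is a multiple of gcd(70, 164) = 2; since 2 ∣ 16, solutions exist.
Dividing through by 2 reduces the equation to 35x + 82y = 8.
Dividing repeatedly: 82 = 2·35 + 12, 35 = 2·12 + 11, 12 = 1·11 + 1, 11 = 11·1 + 0.
Unwinding: 1 = 12 − 1·11 = 12 − (35 − 2·12) = −35 + 3·12 = −35 + 3·(82 − 2·35) = 3·82 − 7·35, i.e. 35·(-7) + 82·3 = 1.
Multiplying through by 8: x = (-7)·8 = -56, y = 3·8 = 24 is a solution.
Adding 1·82 to x and subtracting 1·35 from y gives the tidier solution (26, -11).
Indeed 70·26 + 164·(-11) = 1820 − 1804 = 16.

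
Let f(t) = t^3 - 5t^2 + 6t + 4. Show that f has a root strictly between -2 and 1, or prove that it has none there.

f(-2) = -36 and f(1) = 6, which have opposite signs.
Since f is a polynomial it is continuous on [-2, 1].
By the Intermediate Value Theorem f must vanish at some point of (-2, 1).

Such a root exists.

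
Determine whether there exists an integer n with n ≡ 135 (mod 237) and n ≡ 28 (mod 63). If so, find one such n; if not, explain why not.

gcd(237, 63) = 3. If n ≡ 135 (mod 237) and n ≡ 28 (mod 63), then n ≡ 135 (mod 3) and n ≡ 28 (mod 3).
However 135 ≡ 0 and 28 ≡ 1 (mod 3), and 0 ≠ 1.
Therefore no such n exists.

No such integer exists.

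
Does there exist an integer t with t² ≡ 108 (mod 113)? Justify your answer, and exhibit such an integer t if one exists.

Apply Euler's criterion with the prime 113: 108 is a quadratic residue iff 108^56 ≡ 1 (mod 113), and a non-residue iff it is ≡ −1.
Squaring successively (mod 113): 108^2 = 11664 ≡ 25; 108^4 ≡ 25² = 625 ≡ 60; 108^8 ≡ 60² = 3600 ≡ 97; 108^16 ≡ 97² = 9409 ≡ 30; 108^32 ≡ 30² = 900 ≡ 109.
Since 56 = 32 + 16 + 8, 108^56 ≡ 109 · 30 · 97; multiplying out mod 113: 109·30 = 3270 ≡ 106, then 106·97 = 10282 ≡ 112. Thus 108^56 ≡ 112 ≡ −1 (mod 113).
By Euler's criterion 108 is a quadratic non-residue mod 113: no t satisfies t² ≡ 108 (mod 113).

No such integer exists.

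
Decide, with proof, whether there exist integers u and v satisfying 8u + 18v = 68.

Every value of 8u + 18v is a multiple of gcd(8, 18) = 2; since 2 ∣ 68, solutions exist.
Dividing through by 2 reduces the equation to 4u + 9v = 34.
Euclidean algorithm: 9 = 2·4 + 1, 4 = 4·1 + 0.
Back-substituting, 1 = 9 − 2·4; that is, 4·(-2) + 9·1 = 1.
Times 34: 4·(-68) + 9·34 = 34, so (-68, 34) solves it.
Shifting by a multiple of (9, −4) keeps it a solution: u = -68 + 8·9 = 4, v = 34 − 8·4 = 2.
Check: 8·4 + 18·2 = 32 + 36 = 68. ✓

u = 4, v = 2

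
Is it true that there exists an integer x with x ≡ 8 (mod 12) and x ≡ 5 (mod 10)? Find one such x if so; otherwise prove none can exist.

gcd(12, 10) = 2. If x ≡ 8 (mod 12) and x ≡ 5 (mod 10), then x ≡ 8 (mod 2) and x ≡ 5 (mod 2).
These are incompatible: 8 − 5 = 3 is not divisible by 2.
Hence the system has no solution.

No, no such integer exists.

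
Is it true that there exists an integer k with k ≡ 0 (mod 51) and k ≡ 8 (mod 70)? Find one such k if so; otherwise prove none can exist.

k = 918

The moduli 51 and 70 are coprime, so by the Chinese Remainder Theorem a unique solution modulo 3570 exists.
Write k = 0 + 51t and require 0 + 51t ≡ 8 (mod 70), i.e. 51t ≡ 8 (mod 70).
Since 51·11 = 561 = 8·70 + 1, the inverse of 51 mod 70 is 11.
Therefore t ≡ 11·8 = 88 ≡ 18 (mod 70).
Taking t = 18 gives k = 0 + 51·18 = 918.
Indeed 918 ≡ 0 (mod 51) and 918 ≡ 8 (mod 70).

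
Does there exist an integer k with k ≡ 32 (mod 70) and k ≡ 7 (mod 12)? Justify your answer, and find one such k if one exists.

Both moduli are multiples of 2 = gcd(70, 12), so any solution would satisfy k ≡ 32 and k ≡ 7 modulo 2 simultaneously.
These are incompatible: 32 − 7 = 25 is not divisible by 2.
Therefore no such k exists.

There is no such integer.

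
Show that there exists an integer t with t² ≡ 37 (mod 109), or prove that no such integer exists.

No, no such integer exists.

Apply Euler's criterion with the prime 109: 37 is a quadratic residue iff 37^54 ≡ 1 (mod 109), and a non-residue iff it is ≡ −1.
Repeated squaring mod 109: 37^2 = 1369 ≡ 61; 37^4 ≡ 61² = 3721 ≡ 15; 37^8 ≡ 15² = 225 ≡ 7; 37^16 ≡ 7² = 49 ≡ 49; 37^32 ≡ 49² = 2401 ≡ 3.
Since 54 = 32 + 16 + 4 + 2, 37^54 ≡ 3 · 49 · 15 · 61; multiplying out mod 109: 3·49 = 147 ≡ 38, then 38·15 = 570 ≡ 25, then 25·61 = 1525 ≡ 108. Thus 37^54 ≡ 108 ≡ −1 (mod 109).
The value −1 means 37 is a non-residue modulo 109, so t² ≡ 37 (mod 109) is impossible.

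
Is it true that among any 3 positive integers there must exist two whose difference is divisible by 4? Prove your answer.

No; for instance {1, 2, 3} is a counterexample.

Try 3 consecutive integers, 1, 2, 3. Their remainders mod 4 are 1, 2, 3 — pairwise different, as any 3 ≤ 4 consecutive integers have distinct residues.
Any two of them differ by at most 2 < 4 and by at least 1, so no difference is a multiple of 4.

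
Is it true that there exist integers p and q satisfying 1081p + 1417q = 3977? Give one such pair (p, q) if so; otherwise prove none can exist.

p = 1072, q = -815

Since gcd(1081, 1417) = 1, every integer is an integer combination of 1081 and 1417.
Dividing repeatedly: 1417 = 1·1081 + 336, 1081 = 3·336 + 73, 336 = 4·73 + 44, 73 = 1·44 + 29, 44 = 1·29 + 15, 29 = 1·15 + 14, 15 = 1·14 + 1, 14 = 14·1 + 0.
Back-substituting, 1 = 15 − 1·14 = 15 − (29 − 1·15) = −29 + 2·15 = −29 + 2·(44 − 1·29) = 2·44 − 3·29 = 2·44 − 3·(73 − 1·44) = −3·73 + 5·44 = −3·73 + 5·(336 − 4·73) = 5·336 − 23·73 = 5·336 − 23·(1081 − 3·336) = −23·1081 + 74·336 = −23·1081 + 74·(1417 − 1·1081) = 74·1417 − 97·1081; that is, 1081·(-97) + 1417·74 = 1.
Multiplying through by 3977: p = (-97)·3977 = -385769, q = 74·3977 = 294298 is a solution.
Shifting by a multiple of (1417, −1081) keeps it a solution: p = -385769 + 273·1417 = 1072, q = 294298 − 273·1081 = -815.
Indeed 1081·1072 + 1417·(-815) = 1158832 − 1154855 = 3977.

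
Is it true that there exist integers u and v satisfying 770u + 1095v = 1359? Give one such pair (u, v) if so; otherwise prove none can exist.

No such integers exist.

Any value of 770u + 1095v is a multiple of gcd(770, 1095) = 5.
But 1359 = 5·271 + 4, so 5 ∤ 1359.
Hence no integers u, v satisfy the equation.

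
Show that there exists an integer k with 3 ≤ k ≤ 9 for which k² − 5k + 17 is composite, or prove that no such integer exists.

The values for k = 3, 4, …, 9 are 11, 13, 17, 23, 31, 41, 53, and each of these is prime.
So no value in the range makes the expression composite.

No such integer k in that range exists.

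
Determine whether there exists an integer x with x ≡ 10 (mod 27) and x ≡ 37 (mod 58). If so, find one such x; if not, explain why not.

Since 27 and 58 share no common factor, CRT says the pair of congruences has a solution (unique mod 1566).
Write x = 10 + 27t and require 10 + 27t ≡ 37 (mod 58), i.e. 27t ≡ 27 (mod 58).
Note 27·43 = 1161 ≡ 1 (mod 58) (as 1161 − 1 = 20·58), so 27⁻¹ ≡ 43.
Therefore t ≡ 43·27 = 1161 ≡ 1 (mod 58).
Taking t = 1 gives x = 10 + 27·1 = 37.
Verify: 37 = 1·27 + 10 and 37 = 0·58 + 37. ✓

x = 37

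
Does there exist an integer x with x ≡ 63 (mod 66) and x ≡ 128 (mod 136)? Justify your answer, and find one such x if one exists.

There is no such integer.

Both moduli are multiples of 2 = gcd(66, 136), so any solution would satisfy x ≡ 63 and x ≡ 128 modulo 2 simultaneously.
But 63 mod 2 = 1 while 128 mod 2 = 0, a contradiction.
Therefore no such x exists.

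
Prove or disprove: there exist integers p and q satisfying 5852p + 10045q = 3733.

There are no such integers.

Both 5852 and 10045 are divisible by gcd(5852, 10045) = 7, hence so is any combination 5852p + 10045q.
But 3733 is not a multiple of 7 (it leaves remainder 2).
Hence no integers p, q satisfy the equation.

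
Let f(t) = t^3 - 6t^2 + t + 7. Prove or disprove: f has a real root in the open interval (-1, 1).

f(-1) = -1 and f(1) = 3, which have opposite signs.
Since f is a polynomial it is continuous on [-1, 1].
By the Intermediate Value Theorem, f takes the value 0 somewhere in the open interval.

Such a root exists.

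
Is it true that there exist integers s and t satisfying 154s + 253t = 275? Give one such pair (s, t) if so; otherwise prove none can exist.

Since gcd(154, 253) = 11 and 275 = 11·25, Bézout's identity guarantees a solution.
Dividing through by 11 reduces the equation to 14s + 23t = 25.
Dividing repeatedly: 23 = 1·14 + 9, 14 = 1·9 + 5, 9 = 1·5 + 4, 5 = 1·4 + 1, 4 = 4·1 + 0.
Working back up the chain: 1 = 5 − 1·4 = 5 − (9 − 1·5) = −9 + 2·5 = −9 + 2·(14 − 1·9) = 2·14 − 3·9 = 2·14 − 3·(23 − 1·14) = −3·23 + 5·14. So 14·5 + 23·(-3) = 1.
Multiplying through by 25: s = 5·25 = 125, t = (-3)·25 = -75 is a solution.
Subtracting 5·23 from s and adding 5·14 to t gives the tidier solution (10, -5).
Check: 154·10 + 253·(-5) = 1540 − 1265 = 275. ✓

s = 10, t = -5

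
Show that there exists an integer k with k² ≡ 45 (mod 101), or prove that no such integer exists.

Take k = 34. Then 34² = 1156 = 11·101 + 45, so 34² ≡ 45 (mod 101).

k = 34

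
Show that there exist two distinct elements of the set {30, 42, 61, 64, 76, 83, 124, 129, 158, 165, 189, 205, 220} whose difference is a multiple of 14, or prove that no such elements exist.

No such pair exists.

Reduce each element modulo 14: 30↦2, 42↦0, 61↦5, 64↦8, 76↦6, 83↦13, 124↦12, 129↦3, 158↦4, 165↦11, 189↦7, 205↦9, 220↦10.
These 13 residues are pairwise different, hence no difference of two elements is divisible by 14.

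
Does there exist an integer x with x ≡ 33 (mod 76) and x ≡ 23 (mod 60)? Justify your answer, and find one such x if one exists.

gcd(76, 60) = 4. If x ≡ 33 (mod 76) and x ≡ 23 (mod 60), then x ≡ 33 (mod 4) and x ≡ 23 (mod 4).
These are incompatible: 33 − 23 = 10 is not divisible by 4.
Hence the system has no solution.

No, no such integer exists.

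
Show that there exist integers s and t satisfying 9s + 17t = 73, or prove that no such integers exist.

Since gcd(9, 17) = 1, every integer is an integer combination of 9 and 17.
Run the Euclidean algorithm on 17 and 9: 17 = 1·9 + 8, 9 = 1·8 + 1, 8 = 8·1 + 0.
Unwinding: 1 = 9 − 1·8 = 9 − (17 − 1·9) = −17 + 2·9, i.e. 9·2 + 17·(-1) = 1.
Multiplying through by 73: s = 2·73 = 146, t = (-1)·73 = -73 is a solution.
Subtracting 8·17 from s and adding 8·9 to t gives the tidier solution (10, -1).
Indeed 9·10 + 17·(-1) = 90 − 17 = 73.

s = 10, t = -1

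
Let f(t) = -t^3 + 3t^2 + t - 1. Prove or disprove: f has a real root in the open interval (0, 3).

Such a root exists.

f(0) = -1 and f(3) = 2, which have opposite signs.
f is continuous everywhere (it is a polynomial), in particular on [0, 3].
By the Intermediate Value Theorem f must vanish at some point of (0, 3).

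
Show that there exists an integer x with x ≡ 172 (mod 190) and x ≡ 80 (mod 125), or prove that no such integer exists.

No, no such integer exists.

Both moduli are multiples of 5 = gcd(190, 125), so any solution would satisfy x ≡ 172 and x ≡ 80 modulo 5 simultaneously.
However 172 ≡ 2 and 80 ≡ 0 (mod 5), and 2 ≠ 0.
So no integer satisfies both congruences.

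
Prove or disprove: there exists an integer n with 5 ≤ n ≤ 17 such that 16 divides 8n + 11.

The values of 8n + 11 for n = 5, 6, …, 17 are 51, 59, 67, 75, 83, 91, 99, 107, 115, 123, 131, 139, 147; reduced mod 16 these are 3, 11, 3, 11, 3, 11, 3, 11, 3, 11, 3, 11, 3.
None is 0, so 16 never divides 8n + 11 on this range.

There is no such integer n in that range.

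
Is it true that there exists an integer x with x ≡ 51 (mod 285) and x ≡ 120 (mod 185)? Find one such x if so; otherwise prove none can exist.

No such integer exists.

Reduce both congruences modulo 5, which divides 285 and 185: they say x ≡ 51 (mod 5) and x ≡ 120 (mod 5).
However 51 ≡ 1 and 120 ≡ 0 (mod 5), and 1 ≠ 0.
So no integer satisfies both congruences.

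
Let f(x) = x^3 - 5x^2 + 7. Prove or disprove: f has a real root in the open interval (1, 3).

Yes, f has a root in the interval.

f(1) = 3 and f(3) = -11, which have opposite signs.
As a polynomial, f is continuous on every closed interval.
By the Intermediate Value Theorem, f takes the value 0 somewhere in the open interval.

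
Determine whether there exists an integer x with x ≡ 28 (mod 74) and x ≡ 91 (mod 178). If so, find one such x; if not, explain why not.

No such integer exists.

gcd(74, 178) = 2. If x ≡ 28 (mod 74) and x ≡ 91 (mod 178), then x ≡ 28 (mod 2) and x ≡ 91 (mod 2).
However 28 ≡ 0 and 91 ≡ 1 (mod 2), and 0 ≠ 1.
Hence the system has no solution.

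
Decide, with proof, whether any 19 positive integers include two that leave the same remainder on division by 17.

There are exactly 17 possible remainders on division by 17.
Since 19 > 17, two of the 19 integers must share a residue class by the pigeonhole principle; call them a and b.
That is, a and b leave the same remainder on division by 17, as claimed.

True.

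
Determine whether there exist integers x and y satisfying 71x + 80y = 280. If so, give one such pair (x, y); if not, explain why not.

x = 40, y = -32

71 and 80 are coprime, so 71x + 80y ranges over all of ℤ.
Euclidean algorithm: 80 = 1·71 + 9, 71 = 7·9 + 8, 9 = 1·8 + 1, 8 = 8·1 + 0.
Working back up the chain: 1 = 9 − 1·8 = 9 − (71 − 7·9) = −71 + 8·9 = −71 + 8·(80 − 1·71) = 8·80 − 9·71. So 71·(-9) + 80·8 = 1.
Multiplying through by 280: x = (-9)·280 = -2520, y = 8·280 = 2240 is a solution.
The general solution is x = -2520 + 80k, y = 2240 − 71k; taking k = 32 gives the smaller pair x = 40, y = -32.
Indeed 71·40 + 80·(-32) = 2840 − 2560 = 280.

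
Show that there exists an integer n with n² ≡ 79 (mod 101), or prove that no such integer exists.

n = 33

Take n = 33. Then 33² = 1089 = 10·101 + 79, so 33² ≡ 79 (mod 101).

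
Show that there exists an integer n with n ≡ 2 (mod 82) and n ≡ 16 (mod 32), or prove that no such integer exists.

gcd(82, 32) = 2. A simultaneous solution exists iff 2 ≡ 16 (mod 2); here 2 mod 2 = 0 = 16 mod 2, so it does.
Put n = 2 + 82t, so we need 82t ≡ 14 (mod 32), equivalently (divide by 2) 41t ≡ 7 (mod 16).
41 ≡ 9 (mod 16), so this reads 9t ≡ 7 (mod 16). To invert 9 modulo 16: 16 = 1·9 + 7, 9 = 1·7 + 2, 7 = 3·2 + 1, 2 = 2·1 + 0, and unwinding, 1 = 7 − 3·2 = 7 − 3·(9 − 1·7) = −3·9 + 4·7 = −3·9 + 4·(16 − 1·9) = 4·16 − 7·9. Thus 9⁻¹ ≡ -7 ≡ 9 (mod 16).
Multiplying by 9: t ≡ 9·7 = 63 ≡ 15 (mod 16).
Then n = 2 + 82·15 = 1232.
Indeed 1232 ≡ 2 (mod 82) and 1232 ≡ 16 (mod 32).

n = 1232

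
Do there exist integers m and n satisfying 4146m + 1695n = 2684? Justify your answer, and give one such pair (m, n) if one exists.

There are no such integers.

Any value of 4146m + 1695n is a multiple of gcd(4146, 1695) = 3.
But 2684 = 3·894 + 2, so 3 ∤ 2684.
So the equation is unsolvable over ℤ.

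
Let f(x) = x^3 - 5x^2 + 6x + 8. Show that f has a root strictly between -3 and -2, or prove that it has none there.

No.

f(-3) = -82 and f(-2) = -32, both negative, so a sign-change argument is unavailable; we show f keeps this sign on the whole interval.
Substitute x = -2 − u, where 0 < u < 1 on the interval. Expanding, f(-2 − u) = -u^3 - 11u^2 - 38u - 32.
All 4 nonzero coefficients of this polynomial in u are negative; hence for u > 0 the value is a sum of negative terms (the constant -32 among them).
So f is strictly negative on (-3, -2); no root exists in the interval.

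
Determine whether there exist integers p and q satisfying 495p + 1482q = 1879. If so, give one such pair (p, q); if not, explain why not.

No, no such integers exist.

gcd(495, 1482) = 3, so every integer of the form 495p + 1482q is a multiple of 3.
But 1879 = 3·626 + 1, so 3 ∤ 1879.
So the equation is unsolvable over ℤ.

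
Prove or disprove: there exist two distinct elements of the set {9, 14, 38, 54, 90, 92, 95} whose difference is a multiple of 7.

No, no such pair exists.

Two integers differ by a multiple of 7 exactly when they have the same residue mod 7. The residues are 9↦2, 14↦0, 38↦3, 54↦5, 90↦6, 92↦1, 95↦4.
All 7 residues are distinct, so no two elements differ by a multiple of 7.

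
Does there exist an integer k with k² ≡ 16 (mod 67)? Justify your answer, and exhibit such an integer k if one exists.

k = 4

Take k = 4. Then 4² = 16, and since 0 ≤ 16 < 67 this is already reduced: 4² ≡ 16 (mod 67).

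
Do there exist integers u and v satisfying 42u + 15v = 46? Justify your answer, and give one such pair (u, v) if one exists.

Both 42 and 15 are divisible by gcd(42, 15) = 3, hence so is any combination 42u + 15v.
But 46 = 3·15 + 1, so 3 ∤ 46.
Therefore 42u + 15v = 46 has no solution in integers.

No, no such integers exist.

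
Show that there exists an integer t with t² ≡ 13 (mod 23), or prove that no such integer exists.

Take t = 17. Then 17² = 289 = 12·23 + 13, so 17² ≡ 13 (mod 23).

t = 17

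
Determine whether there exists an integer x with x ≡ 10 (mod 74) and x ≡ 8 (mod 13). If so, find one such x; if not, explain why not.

The moduli 74 and 13 are coprime, so by the Chinese Remainder Theorem a unique solution modulo 962 exists.
Write x = 10 + 74t and require 10 + 74t ≡ 8 (mod 13), i.e. 74t ≡ 11 (mod 13).
74 ≡ 9 (mod 13), so this reads 9t ≡ 11 (mod 13). Invert 9 mod 13 by the Euclidean algorithm: 13 = 1·9 + 4, 9 = 2·4 + 1, 4 = 4·1 + 0; back-substituting, 1 = 9 − 2·4 = 9 − 2·(13 − 1·9) = −2·13 + 3·9. Hence 9·3 ≡ 1, so 9⁻¹ ≡ 3 (mod 13).
Therefore t ≡ 3·11 = 33 ≡ 7 (mod 13).
Taking t = 7 gives x = 10 + 74·7 = 528.
Indeed 528 ≡ 10 (mod 74) and 528 ≡ 8 (mod 13).

x = 528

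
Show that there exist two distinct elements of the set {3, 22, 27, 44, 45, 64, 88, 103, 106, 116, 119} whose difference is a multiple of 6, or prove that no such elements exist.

Reduce each element mod 6: 3↦3, 22↦4, 27↦3, 44↦2, 45↦3, 64↦4, 88↦4, 103↦1, 106↦4, 116↦2, 119↦5. The residue 3 repeats (at 3 and 27), and 27 − 3 = 24 = 4·6.

3 and 27 are such a pair.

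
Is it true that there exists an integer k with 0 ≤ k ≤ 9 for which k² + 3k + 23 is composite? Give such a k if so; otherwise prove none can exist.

At k = 1: 1² + 3·1 + 23 = 27 = 3·9, which is composite.

k = 1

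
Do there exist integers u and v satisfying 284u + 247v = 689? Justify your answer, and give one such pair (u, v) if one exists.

Since gcd(284, 247) = 1, every integer is an integer combination of 284 and 247.
Dividing repeatedly: 284 = 1·247 + 37, 247 = 6·37 + 25, 37 = 1·25 + 12, 25 = 2·12 + 1, 12 = 12·1 + 0.
Working back up the chain: 1 = 25 − 2·12 = 25 − 2·(37 − 1·25) = −2·37 + 3·25 = −2·37 + 3·(247 − 6·37) = 3·247 − 20·37 = 3·247 − 20·(284 − 1·247) = −20·284 + 23·247. So 284·(-20) + 247·23 = 1.
Multiplying through by 689: u = (-20)·689 = -13780, v = 23·689 = 15847 is a solution.
Adding 56·247 to u and subtracting 56·284 from v gives the tidier solution (52, -57).
Indeed 284·52 + 247·(-57) = 14768 − 14079 = 689.

u = 52, v = -57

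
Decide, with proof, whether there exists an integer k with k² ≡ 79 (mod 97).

k = 51

Take k = 51. Then 51² = 2601 = 26·97 + 79, so 51² ≡ 79 (mod 97).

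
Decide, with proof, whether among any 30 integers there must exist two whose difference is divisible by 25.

Yes.

Partition the integers by their residue mod 25; there are 25 classes.
Since 30 > 25, two of the 30 integers must share a residue class by the pigeonhole principle; call them a and b.
Equal remainders mean a − b ≡ 0 (mod 25), so 25 divides their difference.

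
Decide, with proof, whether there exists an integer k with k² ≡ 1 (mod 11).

Take k = 1. Then 1² = 1, and since 0 ≤ 1 < 11 this is already reduced: 1² ≡ 1 (mod 11).

k = 1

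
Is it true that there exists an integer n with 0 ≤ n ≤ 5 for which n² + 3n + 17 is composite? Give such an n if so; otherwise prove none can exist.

At n = 5: 5² + 3·5 + 17 = 57 = 3·19, which is composite.

n = 5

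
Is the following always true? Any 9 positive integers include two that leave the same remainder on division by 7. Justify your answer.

There are exactly 7 possible remainders on division by 7.
With 9 integers and only 7 classes, the pigeonhole principle forces two of them, say a and b, into the same class.
So a and b have equal remainders mod 7, which is exactly what was to be shown.

True.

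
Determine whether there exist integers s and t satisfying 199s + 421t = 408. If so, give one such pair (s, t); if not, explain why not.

s = 294, t = -138

199 and 421 are coprime, so 199s + 421t ranges over all of ℤ.
Euclidean algorithm: 421 = 2·199 + 23, 199 = 8·23 + 15, 23 = 1·15 + 8, 15 = 1·8 + 7, 8 = 1·7 + 1, 7 = 7·1 + 0.
Working back up the chain: 1 = 8 − 1·7 = 8 − (15 − 1·8) = −15 + 2·8 = −15 + 2·(23 − 1·15) = 2·23 − 3·15 = 2·23 − 3·(199 − 8·23) = −3·199 + 26·23 = −3·199 + 26·(421 − 2·199) = 26·421 − 55·199. So 199·(-55) + 421·26 = 1.
Scaling by 408 gives the particular solution (s, t) = (-22440, 10608).
Shifting by a multiple of (421, −199) keeps it a solution: s = -22440 + 54·421 = 294, t = 10608 − 54·199 = -138.
Indeed 199·294 + 421·(-138) = 58506 − 58098 = 408.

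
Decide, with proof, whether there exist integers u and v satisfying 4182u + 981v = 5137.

Any value of 4182u + 981v is a multiple of gcd(4182, 981) = 3.
But 5137 is not a multiple of 3 (it leaves remainder 1).
Therefore 4182u + 981v = 5137 has no solution in integers.

There are no such integers.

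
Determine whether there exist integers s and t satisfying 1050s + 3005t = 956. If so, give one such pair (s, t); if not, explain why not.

No, no such integers exist.

Any value of 1050s + 3005t is a multiple of gcd(1050, 3005) = 5.
But 956 is not a multiple of 5 (it leaves remainder 1).
Hence no integers s, t satisfy the equation.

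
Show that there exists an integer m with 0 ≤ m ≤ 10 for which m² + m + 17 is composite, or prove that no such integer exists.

No such integer m in that range exists.

The values for m = 0, 1, …, 10 are 17, 19, 23, 29, 37, 47, 59, 73, 89, 107, 127, and each of these is prime.
So no value in the range makes the expression composite.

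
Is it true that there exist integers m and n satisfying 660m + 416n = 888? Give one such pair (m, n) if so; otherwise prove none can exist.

Since gcd(660, 416) = 4 and 888 = 4·222, Bézout's identity guarantees a solution.
Dividing through by 4 reduces the equation to 165m + 104n = 222.
Run the Euclidean algorithm on 165 and 104: 165 = 1·104 + 61, 104 = 1·61 + 43, 61 = 1·43 + 18, 43 = 2·18 + 7, 18 = 2·7 + 4, 7 = 1·4 + 3, 4 = 1·3 + 1, 3 = 3·1 + 0.
Working back up the chain: 1 = 4 − 1·3 = 4 − (7 − 1·4) = −7 + 2·4 = −7 + 2·(18 − 2·7) = 2·18 − 5·7 = 2·18 − 5·(43 − 2·18) = −5·43 + 12·18 = −5·43 + 12·(61 − 1·43) = 12·61 − 17·43 = 12·61 − 17·(104 − 1·61) = −17·104 + 29·61 = −17·104 + 29·(165 − 1·104) = 29·165 − 46·104. So 165·29 + 104·(-46) = 1.
Scaling by 222 gives the particular solution (m, n) = (6438, -10212).
Shifting by a multiple of (104, −165) keeps it a solution: m = 6438 − 61·104 = 94, n = -10212 + 61·165 = -147.
Check: 660·94 + 416·(-147) = 62040 − 61152 = 888. ✓

m = 94, n = -147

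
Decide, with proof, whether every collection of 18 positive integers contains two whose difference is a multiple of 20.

No; for instance {68, 69, 70, 71, 72, 73, 74, 75, 76, 77, 78, 79, 80, 81, 82, 83, 84, 85} is a counterexample.

Consider the 18 integers 68, 69, …, 85. They lie in distinct residue classes modulo 20, since 18 ≤ 20.
The differences between them range over 1, …, 17, none of which is divisible by 20.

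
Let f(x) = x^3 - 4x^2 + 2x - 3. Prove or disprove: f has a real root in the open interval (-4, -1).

The endpoint values f(-4) = -139 and f(-1) = -10 are both negative. Claim: f(x) < 0 for every x in (-4, -1).
Shift to the endpoint -1: with x = -1 − u (0 < u < 3), one computes f(-1 − u) = -u^3 - 7u^2 - 13u - 10.
The nonzero coefficients here are all negative, so for u > 0 every term is negative (or zero), and the constant term -10 is strictly negative.
So f is strictly negative on (-4, -1); no root exists in the interval.

No such root exists.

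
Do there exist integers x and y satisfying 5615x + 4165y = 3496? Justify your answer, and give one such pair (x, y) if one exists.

gcd(5615, 4165) = 5, so every integer of the form 5615x + 4165y is a multiple of 5.
But 3496 is not a multiple of 5 (it leaves remainder 1).
So the equation is unsolvable over ℤ.

No such integers exist.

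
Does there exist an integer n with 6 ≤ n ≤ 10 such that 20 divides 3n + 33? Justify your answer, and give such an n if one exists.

n = 9

n = 9 works, since 3·9 + 33 = 60 = 3·20.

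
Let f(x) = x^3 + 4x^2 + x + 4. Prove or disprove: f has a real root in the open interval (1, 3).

The endpoint values f(1) = 10 and f(3) = 70 are both positive. Claim: f(x) > 0 for every x in (1, 3).
Substitute x = 1 + u, where 0 < u < 2 on the interval. Expanding, f(1 + u) = u^3 + 7u^2 + 12u + 10.
The nonzero coefficients here are all positive, so for u > 0 every term is positive (or zero), and the constant term 10 is strictly positive.
Therefore f(x) > 0 throughout (1, 3), and f has no zero there.

No such root exists.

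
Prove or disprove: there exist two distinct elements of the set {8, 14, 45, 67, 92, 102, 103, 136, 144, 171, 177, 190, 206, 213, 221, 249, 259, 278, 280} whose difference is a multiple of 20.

Residues mod 20: 8↦8, 14↦14, 45↦5, 67↦7, 92↦12, 102↦2, 103↦3, 136↦16, 144↦4, 171↦11, 177↦17, 190↦10, 206↦6, 213↦13, 221↦1, 249↦9, 259↦19, 278↦18, 280↦0.
These 19 residues are pairwise different, hence no difference of two elements is divisible by 20.

There is no such pair.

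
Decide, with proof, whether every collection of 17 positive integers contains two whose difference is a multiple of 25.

No, the set {90, 91, 92, 93, 94, 95, 96, 97, 98, 99, 100, 101, 102, 103, 104, 105, 106} is a counterexample.

Try 17 consecutive integers, 90, 91, …, 106. Their remainders mod 25 are 15, 16, 17, 18, 19, 20, 21, 22, 23, 24, 0, 1, 2, 3, 4, 5, 6 — pairwise different, as any 17 ≤ 25 consecutive integers have distinct residues.
The differences between them range over 1, …, 16, none of which is divisible by 25.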